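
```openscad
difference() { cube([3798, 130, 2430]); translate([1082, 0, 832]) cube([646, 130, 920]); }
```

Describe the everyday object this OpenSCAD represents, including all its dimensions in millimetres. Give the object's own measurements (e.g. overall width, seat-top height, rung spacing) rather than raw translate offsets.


A wall 3798 mm long (x), 130 mm thick (y), 2430 mm tall, with a rectangular window opening cut through it. The opening is 646 mm wide and 920 mm tall; its sill is at z = 832 mm and its near (−x) edge is 1082 mm from the wall's −x end. The opening passes through the full wall thickness.


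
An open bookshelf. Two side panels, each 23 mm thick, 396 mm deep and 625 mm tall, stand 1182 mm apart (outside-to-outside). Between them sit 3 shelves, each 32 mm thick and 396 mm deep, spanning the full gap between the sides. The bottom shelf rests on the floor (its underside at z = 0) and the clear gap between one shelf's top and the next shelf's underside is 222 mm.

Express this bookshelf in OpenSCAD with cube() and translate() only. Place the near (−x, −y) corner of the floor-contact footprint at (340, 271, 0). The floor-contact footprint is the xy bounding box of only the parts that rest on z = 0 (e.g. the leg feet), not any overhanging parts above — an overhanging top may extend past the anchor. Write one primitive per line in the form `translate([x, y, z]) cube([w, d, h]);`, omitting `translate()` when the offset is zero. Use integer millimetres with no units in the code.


translate([340, 271, 0]) cube([23, 396, 625]);
translate([1499, 271, 0]) cube([23, 396, 625]);
translate([363, 271, 0]) cube([1136, 396, 32]);
translate([363, 271, 254]) cube([1136, 396, 32]);
translate([363, 271, 508]) cube([1136, 396, 32]);


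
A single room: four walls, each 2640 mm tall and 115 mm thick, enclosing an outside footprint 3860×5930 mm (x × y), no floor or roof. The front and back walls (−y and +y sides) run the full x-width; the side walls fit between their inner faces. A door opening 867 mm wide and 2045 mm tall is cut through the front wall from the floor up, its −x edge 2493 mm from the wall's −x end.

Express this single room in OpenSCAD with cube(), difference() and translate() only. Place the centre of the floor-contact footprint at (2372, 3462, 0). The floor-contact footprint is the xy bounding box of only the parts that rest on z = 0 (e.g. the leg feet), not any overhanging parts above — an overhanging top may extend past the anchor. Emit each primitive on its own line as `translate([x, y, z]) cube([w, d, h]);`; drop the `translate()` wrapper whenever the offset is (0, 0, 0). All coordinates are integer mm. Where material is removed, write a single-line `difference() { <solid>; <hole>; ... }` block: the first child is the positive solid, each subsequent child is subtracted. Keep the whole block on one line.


difference() { translate([442, 497, 0]) cube([3860, 115, 2640]); translate([2935, 497, 0]) cube([867, 115, 2045]); }
translate([442, 6312, 0]) cube([3860, 115, 2640]);
translate([442, 612, 0]) cube([115, 5700, 2640]);
translate([4187, 612, 0]) cube([115, 5700, 2640]);


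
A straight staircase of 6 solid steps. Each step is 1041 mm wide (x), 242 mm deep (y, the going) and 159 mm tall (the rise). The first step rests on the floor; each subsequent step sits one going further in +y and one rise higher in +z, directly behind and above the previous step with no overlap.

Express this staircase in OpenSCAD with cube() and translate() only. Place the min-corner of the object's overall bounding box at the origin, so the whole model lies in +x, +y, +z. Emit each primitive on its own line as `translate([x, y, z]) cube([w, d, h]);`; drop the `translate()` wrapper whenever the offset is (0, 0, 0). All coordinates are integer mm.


cube([1041, 242, 159]);
translate([0, 242, 159]) cube([1041, 242, 159]);
translate([0, 484, 318]) cube([1041, 242, 159]);
translate([0, 726, 477]) cube([1041, 242, 159]);
translate([0, 968, 636]) cube([1041, 242, 159]);
translate([0, 1210, 795]) cube([1041, 242, 159]);


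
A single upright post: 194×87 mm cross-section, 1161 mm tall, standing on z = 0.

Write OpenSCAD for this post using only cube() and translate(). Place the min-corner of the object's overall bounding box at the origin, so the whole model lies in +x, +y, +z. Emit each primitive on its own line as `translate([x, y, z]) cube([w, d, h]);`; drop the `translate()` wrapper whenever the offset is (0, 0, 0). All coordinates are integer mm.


cube([194, 87, 1161]);


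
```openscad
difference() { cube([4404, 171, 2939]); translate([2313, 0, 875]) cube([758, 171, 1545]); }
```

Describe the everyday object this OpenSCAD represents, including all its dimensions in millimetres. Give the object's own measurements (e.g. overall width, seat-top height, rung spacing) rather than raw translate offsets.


A wall 4404 mm long (x), 171 mm thick (y), 2939 mm tall, with a rectangular window opening cut through it. The opening is 758 mm wide and 1545 mm tall; its sill is at z = 875 mm and its near (−x) edge is 2313 mm from the wall's −x end. The opening passes through the full wall thickness.


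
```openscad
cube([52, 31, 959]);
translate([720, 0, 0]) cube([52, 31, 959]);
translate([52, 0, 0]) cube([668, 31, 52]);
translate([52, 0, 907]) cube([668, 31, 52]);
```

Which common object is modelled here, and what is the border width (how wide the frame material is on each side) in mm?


A picture frame. The border width is 52 mm.

Four thin pieces enclosing a rectangular opening — a picture frame. The two full-height stiles are 959 mm tall; the top rail sits at z = 907 and is 52 mm tall, so the border above the opening is 959 − 907 = 52 mm, matching the stile x-width.


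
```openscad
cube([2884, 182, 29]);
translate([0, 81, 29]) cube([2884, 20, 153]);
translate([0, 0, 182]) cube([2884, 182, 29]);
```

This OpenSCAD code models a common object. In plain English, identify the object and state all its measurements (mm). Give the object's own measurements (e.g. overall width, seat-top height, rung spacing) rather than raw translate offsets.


An I-beam lying along x, 2884 mm long. Overall section height 211 mm. Two flanges 182 mm wide (y) and 29 mm thick, one on the floor and one at the top; a web 20 mm thick runs between them, centred on the flange width.


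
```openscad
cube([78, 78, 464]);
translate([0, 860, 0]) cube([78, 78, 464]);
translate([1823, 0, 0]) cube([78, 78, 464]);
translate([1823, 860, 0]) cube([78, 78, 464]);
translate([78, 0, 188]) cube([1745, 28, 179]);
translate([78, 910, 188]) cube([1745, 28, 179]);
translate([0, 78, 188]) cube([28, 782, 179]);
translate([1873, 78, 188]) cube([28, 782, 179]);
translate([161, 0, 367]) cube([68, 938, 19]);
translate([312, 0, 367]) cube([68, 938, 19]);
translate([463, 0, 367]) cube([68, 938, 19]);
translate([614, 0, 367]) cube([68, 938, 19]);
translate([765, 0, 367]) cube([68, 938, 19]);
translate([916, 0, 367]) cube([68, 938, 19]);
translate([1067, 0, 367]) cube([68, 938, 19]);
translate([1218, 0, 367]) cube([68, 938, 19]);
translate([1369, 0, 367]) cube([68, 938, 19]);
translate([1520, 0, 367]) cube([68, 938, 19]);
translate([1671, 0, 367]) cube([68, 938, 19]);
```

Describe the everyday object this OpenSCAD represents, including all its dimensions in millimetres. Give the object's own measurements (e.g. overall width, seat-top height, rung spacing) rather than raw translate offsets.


A bed frame 1901 mm long (x) by 938 mm wide (y). Four 78×78 mm corner posts, 464 mm tall, at the corners of the footprint. Four rails of 28 mm thickness and 179 mm height run between adjacent posts with their undersides at z = 188 mm, their outer faces flush with the outside of the frame (the two x-running rails run between the posts' inner faces; the two y-running rails run between the posts' inner faces). 11 slats, each 68 mm wide (x) and 19 mm thick, lie across the top of the two x-running rails, running the full 938 mm width of the frame in y; along x they sit between the end posts with a 83 mm gap after the −x posts and between neighbouring slats, leaving 84 mm before the +x posts.


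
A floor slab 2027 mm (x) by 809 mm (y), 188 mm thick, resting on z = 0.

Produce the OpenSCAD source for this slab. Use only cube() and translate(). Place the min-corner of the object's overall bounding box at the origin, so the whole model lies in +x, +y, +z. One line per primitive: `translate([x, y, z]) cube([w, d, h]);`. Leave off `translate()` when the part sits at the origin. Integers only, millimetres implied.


cube([2027, 809, 188]);


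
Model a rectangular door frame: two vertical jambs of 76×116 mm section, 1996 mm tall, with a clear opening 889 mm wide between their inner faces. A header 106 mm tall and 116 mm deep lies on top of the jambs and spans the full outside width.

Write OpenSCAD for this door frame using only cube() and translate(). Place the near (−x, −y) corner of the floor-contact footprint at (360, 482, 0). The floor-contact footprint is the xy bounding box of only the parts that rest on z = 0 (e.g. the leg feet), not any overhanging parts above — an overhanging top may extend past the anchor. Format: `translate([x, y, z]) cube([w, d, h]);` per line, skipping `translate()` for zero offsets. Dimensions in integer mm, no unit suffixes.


translate([360, 482, 0]) cube([76, 116, 1996]);
translate([1325, 482, 0]) cube([76, 116, 1996]);
translate([360, 482, 1996]) cube([1041, 116, 106]);


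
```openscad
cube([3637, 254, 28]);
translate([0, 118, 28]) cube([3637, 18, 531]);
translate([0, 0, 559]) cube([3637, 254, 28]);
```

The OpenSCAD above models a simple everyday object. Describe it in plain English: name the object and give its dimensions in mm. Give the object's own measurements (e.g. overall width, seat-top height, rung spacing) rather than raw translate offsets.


An I-beam lying along x, 3637 mm long. Overall section height 587 mm. Two flanges 254 mm wide (y) and 28 mm thick, one on the floor and one at the top; a web 18 mm thick runs between them, centred on the flange width.


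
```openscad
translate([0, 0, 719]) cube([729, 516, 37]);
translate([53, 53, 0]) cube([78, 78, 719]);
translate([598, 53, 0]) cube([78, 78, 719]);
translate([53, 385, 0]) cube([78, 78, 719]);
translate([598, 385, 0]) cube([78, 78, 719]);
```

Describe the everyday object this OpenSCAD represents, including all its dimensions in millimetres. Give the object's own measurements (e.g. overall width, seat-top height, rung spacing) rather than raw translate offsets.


A table: top 729 mm (x) × 516 mm (y), 37 mm thick, upper face at z = 756 mm, on four 78×78 mm square legs, each inset 53 mm from the nearest pair of top edges from z = 0 to the bottom of the top.


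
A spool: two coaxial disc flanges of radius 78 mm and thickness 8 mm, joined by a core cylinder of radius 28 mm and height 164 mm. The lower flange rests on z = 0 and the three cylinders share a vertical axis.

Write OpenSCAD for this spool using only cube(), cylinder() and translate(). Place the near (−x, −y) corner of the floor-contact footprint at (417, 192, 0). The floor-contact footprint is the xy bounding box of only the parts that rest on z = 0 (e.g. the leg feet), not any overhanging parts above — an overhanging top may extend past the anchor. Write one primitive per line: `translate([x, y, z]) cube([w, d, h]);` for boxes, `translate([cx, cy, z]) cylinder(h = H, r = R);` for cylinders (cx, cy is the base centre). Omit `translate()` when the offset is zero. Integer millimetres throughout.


translate([495, 270, 0]) cylinder(h = 8, r = 78);
translate([495, 270, 8]) cylinder(h = 164, r = 28);
translate([495, 270, 172]) cylinder(h = 8, r = 78);


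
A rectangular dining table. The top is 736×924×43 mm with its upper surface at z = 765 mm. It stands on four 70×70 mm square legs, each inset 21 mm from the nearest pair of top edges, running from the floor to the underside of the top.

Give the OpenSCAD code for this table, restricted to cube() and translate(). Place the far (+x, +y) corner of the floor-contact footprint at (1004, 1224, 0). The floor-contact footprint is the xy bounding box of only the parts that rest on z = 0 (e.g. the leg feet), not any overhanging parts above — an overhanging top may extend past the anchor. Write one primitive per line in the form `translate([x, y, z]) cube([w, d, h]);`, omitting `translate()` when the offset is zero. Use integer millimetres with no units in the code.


// leg_h = 765 - 43 = 722
translate([289, 321, 722]) cube([736, 924, 43]);
translate([310, 342, 0]) cube([70, 70, 722]);
translate([934, 342, 0]) cube([70, 70, 722]);
translate([310, 1154, 0]) cube([70, 70, 722]);
translate([934, 1154, 0]) cube([70, 70, 722]);


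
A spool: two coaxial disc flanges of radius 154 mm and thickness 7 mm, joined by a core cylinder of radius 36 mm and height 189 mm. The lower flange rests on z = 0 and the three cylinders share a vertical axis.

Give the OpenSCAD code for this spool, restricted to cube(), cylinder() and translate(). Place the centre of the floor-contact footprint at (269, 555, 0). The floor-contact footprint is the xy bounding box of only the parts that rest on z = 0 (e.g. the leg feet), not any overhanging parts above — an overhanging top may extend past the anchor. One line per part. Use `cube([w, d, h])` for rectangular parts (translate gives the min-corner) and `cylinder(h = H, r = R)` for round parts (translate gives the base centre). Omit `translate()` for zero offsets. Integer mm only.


translate([269, 555, 0]) cylinder(h = 7, r = 154);
translate([269, 555, 7]) cylinder(h = 189, r = 36);
translate([269, 555, 196]) cylinder(h = 7, r = 154);


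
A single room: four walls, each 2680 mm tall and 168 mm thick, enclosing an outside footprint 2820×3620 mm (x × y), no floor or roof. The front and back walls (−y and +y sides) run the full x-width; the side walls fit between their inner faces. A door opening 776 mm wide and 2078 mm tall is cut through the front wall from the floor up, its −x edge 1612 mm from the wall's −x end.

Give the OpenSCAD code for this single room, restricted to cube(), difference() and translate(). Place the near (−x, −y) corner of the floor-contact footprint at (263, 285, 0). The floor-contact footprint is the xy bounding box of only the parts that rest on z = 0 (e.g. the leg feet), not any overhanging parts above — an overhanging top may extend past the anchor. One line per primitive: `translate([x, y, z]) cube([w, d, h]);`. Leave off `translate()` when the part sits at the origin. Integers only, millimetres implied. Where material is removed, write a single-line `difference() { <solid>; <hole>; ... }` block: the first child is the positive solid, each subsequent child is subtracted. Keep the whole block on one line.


difference() { translate([263, 285, 0]) cube([2820, 168, 2680]); translate([1875, 285, 0]) cube([776, 168, 2078]); }
translate([263, 3737, 0]) cube([2820, 168, 2680]);
translate([263, 453, 0]) cube([168, 3284, 2680]);
translate([2915, 453, 0]) cube([168, 3284, 2680]);


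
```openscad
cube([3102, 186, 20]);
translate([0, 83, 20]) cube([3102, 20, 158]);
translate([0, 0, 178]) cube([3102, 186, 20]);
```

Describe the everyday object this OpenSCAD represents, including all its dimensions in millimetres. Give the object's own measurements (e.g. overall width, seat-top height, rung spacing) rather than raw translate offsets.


An I-beam lying along x, 3102 mm long. Overall section height 198 mm. Two flanges 186 mm wide (y) and 20 mm thick, one on the floor and one at the top; a web 20 mm thick runs between them, centred on the flange width.


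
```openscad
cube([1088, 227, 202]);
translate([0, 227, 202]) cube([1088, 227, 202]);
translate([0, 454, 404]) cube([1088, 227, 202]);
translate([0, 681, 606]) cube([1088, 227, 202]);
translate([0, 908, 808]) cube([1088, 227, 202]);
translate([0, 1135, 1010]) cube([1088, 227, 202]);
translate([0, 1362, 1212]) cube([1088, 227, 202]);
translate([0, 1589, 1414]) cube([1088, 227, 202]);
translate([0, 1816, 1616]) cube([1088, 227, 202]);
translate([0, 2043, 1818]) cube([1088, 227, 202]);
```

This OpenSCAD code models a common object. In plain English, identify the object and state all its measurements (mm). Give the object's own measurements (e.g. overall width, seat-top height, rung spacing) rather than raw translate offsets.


A straight staircase of 10 solid steps. Each step is 1088 mm wide (x), 227 mm deep (y, the going) and 202 mm tall (the rise). The first step rests on the floor; each subsequent step sits one going further in +y and one rise higher in +z, directly behind and above the previous step with no overlap.


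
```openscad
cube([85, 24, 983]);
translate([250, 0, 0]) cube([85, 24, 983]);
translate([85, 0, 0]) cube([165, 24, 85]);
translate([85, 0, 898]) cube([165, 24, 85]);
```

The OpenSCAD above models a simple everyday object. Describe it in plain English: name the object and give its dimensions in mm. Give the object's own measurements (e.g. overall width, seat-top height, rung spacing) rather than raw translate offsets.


A rectangular picture frame lying in the x–z plane (depth along y). The opening is 165 mm wide (x) by 813 mm tall (z), surrounded by a border 85 mm wide on all four sides. The frame is 24 mm deep and is made of two full-height vertical stiles with two horizontal rails fitted between them.


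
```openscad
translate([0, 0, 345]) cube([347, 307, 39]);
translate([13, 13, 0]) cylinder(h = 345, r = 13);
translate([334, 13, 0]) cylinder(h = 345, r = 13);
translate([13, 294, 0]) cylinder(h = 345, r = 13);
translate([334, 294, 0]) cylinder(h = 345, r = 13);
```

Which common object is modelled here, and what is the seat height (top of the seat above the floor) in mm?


A stool. The seat height is 384 mm.

A 347×307×39 slab at z = 345 on four corner cylinders — a stool. The seat top is 345 + 39 = 384 mm.


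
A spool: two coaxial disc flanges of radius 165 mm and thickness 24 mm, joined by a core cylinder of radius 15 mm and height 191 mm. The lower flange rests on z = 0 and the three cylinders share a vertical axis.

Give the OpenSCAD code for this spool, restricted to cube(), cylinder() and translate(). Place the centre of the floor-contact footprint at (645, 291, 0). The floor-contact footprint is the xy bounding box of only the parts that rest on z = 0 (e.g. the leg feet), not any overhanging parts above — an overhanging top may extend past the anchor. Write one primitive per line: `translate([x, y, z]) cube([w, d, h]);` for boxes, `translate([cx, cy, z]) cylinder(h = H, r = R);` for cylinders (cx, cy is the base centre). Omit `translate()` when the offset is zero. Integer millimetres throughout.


translate([645, 291, 0]) cylinder(h = 24, r = 165);
translate([645, 291, 24]) cylinder(h = 191, r = 15);
translate([645, 291, 215]) cylinder(h = 24, r = 165);


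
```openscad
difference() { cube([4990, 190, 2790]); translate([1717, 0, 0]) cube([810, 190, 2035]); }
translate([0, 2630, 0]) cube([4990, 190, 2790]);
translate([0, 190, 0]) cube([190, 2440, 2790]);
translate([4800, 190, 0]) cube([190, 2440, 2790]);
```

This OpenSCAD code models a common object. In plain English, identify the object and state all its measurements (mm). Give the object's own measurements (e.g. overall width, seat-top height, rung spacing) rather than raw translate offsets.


A single room: four walls, each 2790 mm tall and 190 mm thick, enclosing an outside footprint 4990×2820 mm (x × y), no floor or roof. The front and back walls (−y and +y sides) run the full x-width; the side walls fit between their inner faces. A door opening 810 mm wide and 2035 mm tall is cut through the front wall from the floor up, its −x edge 1717 mm from the wall's −x end.


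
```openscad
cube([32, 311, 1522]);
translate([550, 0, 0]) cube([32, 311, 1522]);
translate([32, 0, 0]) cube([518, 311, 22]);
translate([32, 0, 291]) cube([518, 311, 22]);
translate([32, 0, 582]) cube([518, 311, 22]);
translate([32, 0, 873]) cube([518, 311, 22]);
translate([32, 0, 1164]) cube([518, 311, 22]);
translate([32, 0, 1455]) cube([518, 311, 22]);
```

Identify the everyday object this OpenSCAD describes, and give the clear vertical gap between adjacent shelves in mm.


A bookshelf. The clear shelf gap is 269 mm.

Two tall side panels with 6 horizontal boards between them — a bookshelf. The first two shelf undersides are at z = 0 and z = 291; with shelf thickness 22, the clear gap is 291 − 0 − 22 = 269 mm.


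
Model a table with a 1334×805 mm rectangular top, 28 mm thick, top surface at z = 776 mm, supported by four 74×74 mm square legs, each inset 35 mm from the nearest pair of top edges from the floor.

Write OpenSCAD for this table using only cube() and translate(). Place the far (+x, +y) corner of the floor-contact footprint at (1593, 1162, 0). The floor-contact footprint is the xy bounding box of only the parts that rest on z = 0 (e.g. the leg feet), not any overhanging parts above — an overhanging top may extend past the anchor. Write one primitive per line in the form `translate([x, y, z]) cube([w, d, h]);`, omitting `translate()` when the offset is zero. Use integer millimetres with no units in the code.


translate([294, 392, 748]) cube([1334, 805, 28]);
translate([329, 427, 0]) cube([74, 74, 748]);
translate([1519, 427, 0]) cube([74, 74, 748]);
translate([329, 1088, 0]) cube([74, 74, 748]);
translate([1519, 1088, 0]) cube([74, 74, 748]);


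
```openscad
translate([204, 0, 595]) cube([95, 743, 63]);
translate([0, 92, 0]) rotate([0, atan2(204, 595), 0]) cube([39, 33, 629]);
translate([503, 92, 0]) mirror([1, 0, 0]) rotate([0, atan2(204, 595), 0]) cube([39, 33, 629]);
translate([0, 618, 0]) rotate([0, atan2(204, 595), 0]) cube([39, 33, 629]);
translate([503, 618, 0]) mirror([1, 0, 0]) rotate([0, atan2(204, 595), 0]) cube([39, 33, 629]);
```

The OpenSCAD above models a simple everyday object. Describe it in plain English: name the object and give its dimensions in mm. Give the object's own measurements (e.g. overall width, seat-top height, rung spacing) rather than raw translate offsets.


A sawhorse. A 95×743×63 mm beam (x, y, z) sits on two A-frame leg pairs. Each pair is two raked legs of 39×33 mm section (33 mm along y) splaying symmetrically in x. Each leg rises 595 mm vertically over 204 mm of horizontal reach and is 629 mm long along its own axis. Every leg's outer bottom edge rests on the floor and its outer top edge meets a bottom edge of the beam — the left legs (tilting toward +x) meet the beam's −x bottom edge, the right legs (their mirror images, tilting toward −x) meet its +x bottom edge — so the leg tops tuck under the beam, the beam's underside is 595 mm above the floor, and the feet are 503 mm apart outside-to-outside with the beam centred between them. The two leg pairs are set in 92 mm from either end of the beam.


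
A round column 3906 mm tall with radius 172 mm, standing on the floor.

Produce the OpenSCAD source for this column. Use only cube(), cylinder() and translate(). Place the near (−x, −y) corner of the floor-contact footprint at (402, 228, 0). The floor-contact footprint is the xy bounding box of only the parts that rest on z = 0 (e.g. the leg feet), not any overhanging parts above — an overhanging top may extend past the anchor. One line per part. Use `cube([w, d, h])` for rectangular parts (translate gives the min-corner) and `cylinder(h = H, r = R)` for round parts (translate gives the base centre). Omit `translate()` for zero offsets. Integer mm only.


translate([574, 400, 0]) cylinder(h = 3906, r = 172);


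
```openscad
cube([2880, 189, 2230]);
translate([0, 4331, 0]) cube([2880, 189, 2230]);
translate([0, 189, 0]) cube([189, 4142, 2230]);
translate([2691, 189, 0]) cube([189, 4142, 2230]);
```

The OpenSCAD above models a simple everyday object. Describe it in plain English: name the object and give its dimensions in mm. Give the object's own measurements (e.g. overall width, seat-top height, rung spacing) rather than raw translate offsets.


The wall frame of a small rectangular building: four walls, each 2230 mm tall and 189 mm thick, enclosing a footprint 2880 mm (x) by 4520 mm (y) outside-to-outside, with no floor or roof. The front and back walls (the −y and +y sides) span the full width; the two side walls fit between them.


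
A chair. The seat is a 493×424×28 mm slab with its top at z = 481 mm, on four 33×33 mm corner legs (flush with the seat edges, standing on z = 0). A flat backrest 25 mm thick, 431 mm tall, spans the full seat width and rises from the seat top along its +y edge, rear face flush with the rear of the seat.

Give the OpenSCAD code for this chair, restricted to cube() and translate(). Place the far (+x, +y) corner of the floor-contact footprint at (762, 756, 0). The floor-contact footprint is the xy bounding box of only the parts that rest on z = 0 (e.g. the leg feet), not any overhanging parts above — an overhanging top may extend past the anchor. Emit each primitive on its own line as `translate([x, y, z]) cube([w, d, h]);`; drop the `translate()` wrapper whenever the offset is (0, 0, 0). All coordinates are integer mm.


translate([269, 332, 453]) cube([493, 424, 28]);
translate([269, 332, 0]) cube([33, 33, 453]);
translate([729, 332, 0]) cube([33, 33, 453]);
translate([269, 723, 0]) cube([33, 33, 453]);
translate([729, 723, 0]) cube([33, 33, 453]);
translate([269, 731, 481]) cube([493, 25, 431]);


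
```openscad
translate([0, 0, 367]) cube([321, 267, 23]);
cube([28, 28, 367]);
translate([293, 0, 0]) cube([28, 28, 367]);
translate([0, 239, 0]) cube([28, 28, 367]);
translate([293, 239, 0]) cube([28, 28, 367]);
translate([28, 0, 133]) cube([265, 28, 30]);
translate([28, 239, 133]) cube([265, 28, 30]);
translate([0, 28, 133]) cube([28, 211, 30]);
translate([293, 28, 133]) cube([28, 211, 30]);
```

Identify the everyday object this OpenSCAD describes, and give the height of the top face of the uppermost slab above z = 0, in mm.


A stool. The seat height is 390 mm.

A 321×267×23 slab at z = 367 on four corner posts — a stool. The seat top is 367 + 23 = 390 mm.


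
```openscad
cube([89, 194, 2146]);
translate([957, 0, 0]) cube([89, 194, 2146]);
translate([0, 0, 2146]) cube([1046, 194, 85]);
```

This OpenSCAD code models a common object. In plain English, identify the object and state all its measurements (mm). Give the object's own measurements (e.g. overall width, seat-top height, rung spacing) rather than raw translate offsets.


A door frame. The clear opening is 868 mm wide and 2146 mm high. Two 89 mm wide jambs, 194 mm deep, stand either side of the opening from the floor to the top of the opening. A 85 mm thick head sits across the top of both jambs, spanning the full outside width of the frame.


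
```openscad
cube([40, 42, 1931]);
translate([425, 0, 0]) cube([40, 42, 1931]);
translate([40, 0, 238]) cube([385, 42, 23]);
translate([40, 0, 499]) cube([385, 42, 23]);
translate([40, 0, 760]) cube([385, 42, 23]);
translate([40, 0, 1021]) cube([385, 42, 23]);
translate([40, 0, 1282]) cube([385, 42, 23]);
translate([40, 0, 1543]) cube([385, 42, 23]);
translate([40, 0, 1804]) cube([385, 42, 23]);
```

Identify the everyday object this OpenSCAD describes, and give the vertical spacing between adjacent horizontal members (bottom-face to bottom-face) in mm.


A ladder. The rung spacing is 261 mm.

Two tall 40×42 posts with 7 short bars between them — a ladder. Adjacent rungs sit at z = 238 and z = 499, so the spacing is 499 − 238 = 261 mm.


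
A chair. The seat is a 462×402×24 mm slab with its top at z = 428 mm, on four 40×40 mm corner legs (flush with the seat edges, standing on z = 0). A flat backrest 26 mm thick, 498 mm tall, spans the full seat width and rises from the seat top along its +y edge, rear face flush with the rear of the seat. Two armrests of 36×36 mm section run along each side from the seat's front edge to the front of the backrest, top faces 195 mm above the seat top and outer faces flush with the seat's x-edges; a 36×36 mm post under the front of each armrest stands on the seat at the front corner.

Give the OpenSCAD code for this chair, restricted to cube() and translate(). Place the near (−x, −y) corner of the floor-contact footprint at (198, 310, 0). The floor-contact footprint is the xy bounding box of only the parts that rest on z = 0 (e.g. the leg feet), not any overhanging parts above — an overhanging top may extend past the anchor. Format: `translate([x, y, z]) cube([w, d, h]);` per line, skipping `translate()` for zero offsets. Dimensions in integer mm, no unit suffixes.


translate([198, 310, 404]) cube([462, 402, 24]);
translate([198, 310, 0]) cube([40, 40, 404]);
translate([620, 310, 0]) cube([40, 40, 404]);
translate([198, 672, 0]) cube([40, 40, 404]);
translate([620, 672, 0]) cube([40, 40, 404]);
translate([198, 686, 428]) cube([462, 26, 498]);
translate([198, 310, 587]) cube([36, 376, 36]);
translate([624, 310, 587]) cube([36, 376, 36]);
translate([198, 310, 428]) cube([36, 36, 159]);
translate([624, 310, 428]) cube([36, 36, 159]);


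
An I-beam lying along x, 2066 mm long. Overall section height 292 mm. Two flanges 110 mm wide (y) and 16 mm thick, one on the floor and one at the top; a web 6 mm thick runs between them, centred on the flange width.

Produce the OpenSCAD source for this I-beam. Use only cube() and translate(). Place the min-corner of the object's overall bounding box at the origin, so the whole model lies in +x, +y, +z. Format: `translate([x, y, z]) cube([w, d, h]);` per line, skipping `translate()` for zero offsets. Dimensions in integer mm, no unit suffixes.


cube([2066, 110, 16]);
translate([0, 52, 16]) cube([2066, 6, 260]);
translate([0, 0, 276]) cube([2066, 110, 16]);


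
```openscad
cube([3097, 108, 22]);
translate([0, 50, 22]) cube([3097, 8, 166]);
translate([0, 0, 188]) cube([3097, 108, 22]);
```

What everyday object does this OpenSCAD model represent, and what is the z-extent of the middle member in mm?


An I-beam. The web height is 166 mm.

Two wide flanges with a thin centred web — an I-beam. Overall 210 mm minus two 22 mm flanges gives a web of 210 − 2·22 = 166 mm.


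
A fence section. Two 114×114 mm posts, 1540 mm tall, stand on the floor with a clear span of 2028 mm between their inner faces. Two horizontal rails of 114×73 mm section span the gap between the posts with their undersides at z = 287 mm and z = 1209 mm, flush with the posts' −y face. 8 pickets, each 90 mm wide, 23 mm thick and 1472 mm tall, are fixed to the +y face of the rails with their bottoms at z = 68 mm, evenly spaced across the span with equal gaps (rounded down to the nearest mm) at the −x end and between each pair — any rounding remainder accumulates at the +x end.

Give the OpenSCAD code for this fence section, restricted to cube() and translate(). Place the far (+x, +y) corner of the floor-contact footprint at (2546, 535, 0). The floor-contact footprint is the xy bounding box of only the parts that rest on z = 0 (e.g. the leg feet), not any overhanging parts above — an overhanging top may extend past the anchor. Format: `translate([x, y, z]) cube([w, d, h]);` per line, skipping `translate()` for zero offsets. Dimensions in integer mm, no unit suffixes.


translate([290, 421, 0]) cube([114, 114, 1540]);
translate([2432, 421, 0]) cube([114, 114, 1540]);
translate([404, 421, 287]) cube([2028, 114, 73]);
translate([404, 421, 1209]) cube([2028, 114, 73]);
translate([549, 535, 68]) cube([90, 23, 1472]);
translate([784, 535, 68]) cube([90, 23, 1472]);
translate([1019, 535, 68]) cube([90, 23, 1472]);
translate([1254, 535, 68]) cube([90, 23, 1472]);
translate([1489, 535, 68]) cube([90, 23, 1472]);
translate([1724, 535, 68]) cube([90, 23, 1472]);
translate([1959, 535, 68]) cube([90, 23, 1472]);
translate([2194, 535, 68]) cube([90, 23, 1472]);


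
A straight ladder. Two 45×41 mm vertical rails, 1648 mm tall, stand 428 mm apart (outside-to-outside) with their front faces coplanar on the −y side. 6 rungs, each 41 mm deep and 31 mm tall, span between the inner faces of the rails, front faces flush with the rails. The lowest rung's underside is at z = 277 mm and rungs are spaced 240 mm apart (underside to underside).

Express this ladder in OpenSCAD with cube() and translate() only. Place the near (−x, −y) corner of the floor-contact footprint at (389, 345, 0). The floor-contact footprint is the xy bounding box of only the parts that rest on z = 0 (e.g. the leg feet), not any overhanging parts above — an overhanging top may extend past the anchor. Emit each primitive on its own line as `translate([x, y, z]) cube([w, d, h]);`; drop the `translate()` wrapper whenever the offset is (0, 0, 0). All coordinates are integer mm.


// rung span = 428 - 2*45 = 338
// rung[k] z = 277 + k*240
translate([389, 345, 0]) cube([45, 41, 1648]);
translate([772, 345, 0]) cube([45, 41, 1648]);
translate([434, 345, 277]) cube([338, 41, 31]);
translate([434, 345, 517]) cube([338, 41, 31]);
translate([434, 345, 757]) cube([338, 41, 31]);
translate([434, 345, 997]) cube([338, 41, 31]);
translate([434, 345, 1237]) cube([338, 41, 31]);
translate([434, 345, 1477]) cube([338, 41, 31]);


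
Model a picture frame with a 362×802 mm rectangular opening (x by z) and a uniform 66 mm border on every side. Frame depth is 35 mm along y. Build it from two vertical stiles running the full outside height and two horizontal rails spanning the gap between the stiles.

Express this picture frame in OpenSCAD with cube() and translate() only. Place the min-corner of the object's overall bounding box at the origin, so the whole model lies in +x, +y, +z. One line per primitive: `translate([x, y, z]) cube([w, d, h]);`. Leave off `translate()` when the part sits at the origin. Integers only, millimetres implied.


cube([66, 35, 934]);
translate([428, 0, 0]) cube([66, 35, 934]);
translate([66, 0, 0]) cube([362, 35, 66]);
translate([66, 0, 868]) cube([362, 35, 66]);


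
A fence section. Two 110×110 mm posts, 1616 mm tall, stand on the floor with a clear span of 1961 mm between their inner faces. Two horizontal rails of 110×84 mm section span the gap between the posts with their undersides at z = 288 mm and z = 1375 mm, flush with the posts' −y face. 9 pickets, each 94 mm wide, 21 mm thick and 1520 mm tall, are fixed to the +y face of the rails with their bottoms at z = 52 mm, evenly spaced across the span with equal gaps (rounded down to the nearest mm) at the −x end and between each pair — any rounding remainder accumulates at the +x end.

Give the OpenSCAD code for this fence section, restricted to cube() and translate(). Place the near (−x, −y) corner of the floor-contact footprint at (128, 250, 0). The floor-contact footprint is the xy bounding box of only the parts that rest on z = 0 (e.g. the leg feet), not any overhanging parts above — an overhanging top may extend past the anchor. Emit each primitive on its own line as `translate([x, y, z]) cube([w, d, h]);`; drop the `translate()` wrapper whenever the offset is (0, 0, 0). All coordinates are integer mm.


translate([128, 250, 0]) cube([110, 110, 1616]);
translate([2199, 250, 0]) cube([110, 110, 1616]);
translate([238, 250, 288]) cube([1961, 110, 84]);
translate([238, 250, 1375]) cube([1961, 110, 84]);
translate([349, 360, 52]) cube([94, 21, 1520]);
translate([554, 360, 52]) cube([94, 21, 1520]);
translate([759, 360, 52]) cube([94, 21, 1520]);
translate([964, 360, 52]) cube([94, 21, 1520]);
translate([1169, 360, 52]) cube([94, 21, 1520]);
translate([1374, 360, 52]) cube([94, 21, 1520]);
translate([1579, 360, 52]) cube([94, 21, 1520]);
translate([1784, 360, 52]) cube([94, 21, 1520]);
translate([1989, 360, 52]) cube([94, 21, 1520]);


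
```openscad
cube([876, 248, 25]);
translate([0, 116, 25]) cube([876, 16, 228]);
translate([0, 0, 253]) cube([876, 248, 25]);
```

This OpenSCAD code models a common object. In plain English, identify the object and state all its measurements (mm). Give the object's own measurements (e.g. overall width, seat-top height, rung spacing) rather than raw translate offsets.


An I-beam lying along x, 876 mm long. Overall section height 278 mm. Two flanges 248 mm wide (y) and 25 mm thick, one on the floor and one at the top; a web 16 mm thick runs between them, centred on the flange width.


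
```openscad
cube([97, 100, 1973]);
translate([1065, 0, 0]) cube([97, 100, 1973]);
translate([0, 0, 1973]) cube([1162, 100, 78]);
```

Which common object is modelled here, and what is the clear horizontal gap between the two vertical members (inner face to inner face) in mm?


A door frame. The clear opening width is 968 mm.

Two 1973 mm tall posts with a header on top — a door frame. The left jamb is 97 mm wide at x = 0; the right jamb starts at x = 1065. The clear opening is 1065 − 97 = 968 mm.


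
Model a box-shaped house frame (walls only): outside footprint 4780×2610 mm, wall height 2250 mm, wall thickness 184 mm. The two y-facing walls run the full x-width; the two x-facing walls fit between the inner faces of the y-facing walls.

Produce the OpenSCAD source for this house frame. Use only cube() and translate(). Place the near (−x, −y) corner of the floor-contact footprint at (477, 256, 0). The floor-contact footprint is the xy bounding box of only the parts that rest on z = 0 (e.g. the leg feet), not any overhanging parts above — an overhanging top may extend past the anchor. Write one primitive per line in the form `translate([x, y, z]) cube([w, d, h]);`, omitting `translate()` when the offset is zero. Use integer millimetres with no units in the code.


translate([477, 256, 0]) cube([4780, 184, 2250]);
translate([477, 2682, 0]) cube([4780, 184, 2250]);
translate([477, 440, 0]) cube([184, 2242, 2250]);
translate([5073, 440, 0]) cube([184, 2242, 2250]);


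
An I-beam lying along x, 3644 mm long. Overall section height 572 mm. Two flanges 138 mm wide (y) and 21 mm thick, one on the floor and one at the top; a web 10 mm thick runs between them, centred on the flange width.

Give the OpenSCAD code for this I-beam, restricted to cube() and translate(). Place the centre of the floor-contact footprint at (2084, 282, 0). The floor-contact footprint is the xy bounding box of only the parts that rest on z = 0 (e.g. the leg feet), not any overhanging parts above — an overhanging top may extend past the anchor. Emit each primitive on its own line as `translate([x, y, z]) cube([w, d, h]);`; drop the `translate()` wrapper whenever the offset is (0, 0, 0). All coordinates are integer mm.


translate([262, 213, 0]) cube([3644, 138, 21]);
translate([262, 277, 21]) cube([3644, 10, 530]);
translate([262, 213, 551]) cube([3644, 138, 21]);


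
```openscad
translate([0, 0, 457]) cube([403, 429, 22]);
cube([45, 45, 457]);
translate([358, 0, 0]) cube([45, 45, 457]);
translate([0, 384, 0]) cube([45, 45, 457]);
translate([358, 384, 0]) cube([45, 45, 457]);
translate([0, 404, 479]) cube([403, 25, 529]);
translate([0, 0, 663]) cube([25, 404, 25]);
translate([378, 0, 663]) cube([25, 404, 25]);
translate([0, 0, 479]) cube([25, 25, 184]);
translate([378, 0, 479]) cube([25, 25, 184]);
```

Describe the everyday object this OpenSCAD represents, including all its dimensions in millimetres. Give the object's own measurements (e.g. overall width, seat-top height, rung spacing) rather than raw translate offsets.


A chair. The seat is a 403×429×22 mm slab with its top at z = 479 mm, on four 45×45 mm corner legs (flush with the seat edges, standing on z = 0). A flat backrest 25 mm thick, 529 mm tall, spans the full seat width and rises from the seat top along its +y edge, rear face flush with the rear of the seat. Two armrests of 25×25 mm section run along each side from the seat's front edge to the front of the backrest, top faces 209 mm above the seat top and outer faces flush with the seat's x-edges; a 25×25 mm post under the front of each armrest stands on the seat at the front corner.


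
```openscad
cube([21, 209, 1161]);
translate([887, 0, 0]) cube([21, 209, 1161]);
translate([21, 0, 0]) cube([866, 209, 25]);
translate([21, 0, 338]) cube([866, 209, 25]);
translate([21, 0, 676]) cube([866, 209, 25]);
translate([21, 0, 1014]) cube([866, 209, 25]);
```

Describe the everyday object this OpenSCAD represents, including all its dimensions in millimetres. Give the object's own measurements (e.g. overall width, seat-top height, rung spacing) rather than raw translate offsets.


An open bookshelf. Two side panels, each 21 mm thick, 209 mm deep and 1161 mm tall, stand 908 mm apart (outside-to-outside). Between them sit 4 shelves, each 25 mm thick and 209 mm deep, spanning the full gap between the sides. The bottom shelf rests on the floor (its underside at z = 0) and the clear gap between one shelf's top and the next shelf's underside is 313 mm.
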